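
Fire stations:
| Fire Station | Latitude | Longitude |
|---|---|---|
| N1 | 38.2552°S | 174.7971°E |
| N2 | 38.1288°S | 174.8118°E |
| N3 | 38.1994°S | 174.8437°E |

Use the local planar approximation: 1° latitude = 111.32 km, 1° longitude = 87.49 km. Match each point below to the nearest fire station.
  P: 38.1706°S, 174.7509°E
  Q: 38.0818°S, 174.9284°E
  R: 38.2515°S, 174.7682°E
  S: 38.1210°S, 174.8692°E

P at 38.1706°S, 174.7509°E:
  N1: 10.2484 km
  N2: 7.0740 km
  N3: 8.7291 km
  → nearest: N2 (7.0740 km)
Q at 38.0818°S, 174.9284°E:
  N1: 22.4625 km
  N2: 11.4648 km
  N3: 15.0431 km
  → nearest: N2 (11.4648 km)
R at 38.2515°S, 174.7682°E:
  N1: 2.5618 km
  N2: 14.1816 km
  N3: 8.7903 km
  → nearest: N1 (2.5618 km)
S at 38.1210°S, 174.8692°E:
  N1: 16.2163 km
  N2: 5.0964 km
  N3: 9.0081 km
  → nearest: N2 (5.0964 km)

P→N2; Q→N2; R→N1; S→N2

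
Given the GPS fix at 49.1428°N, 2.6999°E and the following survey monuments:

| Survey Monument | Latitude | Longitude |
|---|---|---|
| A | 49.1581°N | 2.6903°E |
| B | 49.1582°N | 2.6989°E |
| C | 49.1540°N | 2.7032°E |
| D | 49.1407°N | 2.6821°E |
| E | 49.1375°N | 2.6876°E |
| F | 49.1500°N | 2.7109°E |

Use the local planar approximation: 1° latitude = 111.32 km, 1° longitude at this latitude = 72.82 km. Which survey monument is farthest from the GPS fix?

A

Distances from 49.1428°N, 2.6999°E:
A: √((0.0153·111.32)² + (-0.0096·72.82)²) = √(2.900877 + 0.488702) = 1.8411 km
B: √((0.0154·111.32)² + (-0.0010·72.82)²) = √(2.938920 + 0.005303) = 1.7159 km
C: √((0.0112·111.32)² + (0.0033·72.82)²) = √(1.554470 + 0.057747) = 1.2697 km
D: √((-0.0021·111.32)² + (-0.0178·72.82)²) = √(0.054649 + 1.680124) = 1.3171 km
E: √((-0.0053·111.32)² + (-0.0123·72.82)²) = √(0.348095 + 0.802253) = 1.0725 km
F: √((0.0072·111.32)² + (0.0110·72.82)²) = √(0.642409 + 0.641633) = 1.1332 km
Maximum: A at 1.8411 km.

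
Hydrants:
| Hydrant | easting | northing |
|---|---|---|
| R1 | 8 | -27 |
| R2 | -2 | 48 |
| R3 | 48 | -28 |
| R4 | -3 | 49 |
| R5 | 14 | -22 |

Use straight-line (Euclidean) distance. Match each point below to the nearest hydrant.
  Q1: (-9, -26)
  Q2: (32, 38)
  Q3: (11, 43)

Q1→R1; Q2→R2; Q3→R2

Q1 at (-9, -26):
  R1: √((17)² + (-1)²) = √(289.000 + 1.000) = 17.0
  R2: √((7)² + (74)²) = √(49.000 + 5476.000) = 74.3
  R3: √((57)² + (-2)²) = √(3249.000 + 4.000) = 57.0
  R4: √((6)² + (75)²) = √(36.000 + 5625.000) = 75.2
  R5: √((23)² + (4)²) = √(529.000 + 16.000) = 23.3
  → nearest: R1 (17.0)
Q2 at (32, 38):
  R1: √((-24)² + (-65)²) = √(576.000 + 4225.000) = 69.3
  R2: √((-34)² + (10)²) = √(1156.000 + 100.000) = 35.4
  R3: √((16)² + (-66)²) = √(256.000 + 4356.000) = 67.9
  R4: √((-35)² + (11)²) = √(1225.000 + 121.000) = 36.7
  R5: √((-18)² + (-60)²) = √(324.000 + 3600.000) = 62.6
  → nearest: R2 (35.4)
Q3 at (11, 43):
  R1: √((-3)² + (-70)²) = √(9.000 + 4900.000) = 70.1
  R2: √((-13)² + (5)²) = √(169.000 + 25.000) = 13.9
  R3: √((37)² + (-71)²) = √(1369.000 + 5041.000) = 80.1
  R4: √((-14)² + (6)²) = √(196.000 + 36.000) = 15.2
  R5: √((3)² + (-65)²) = √(9.000 + 4225.000) = 65.1
  → nearest: R2 (13.9)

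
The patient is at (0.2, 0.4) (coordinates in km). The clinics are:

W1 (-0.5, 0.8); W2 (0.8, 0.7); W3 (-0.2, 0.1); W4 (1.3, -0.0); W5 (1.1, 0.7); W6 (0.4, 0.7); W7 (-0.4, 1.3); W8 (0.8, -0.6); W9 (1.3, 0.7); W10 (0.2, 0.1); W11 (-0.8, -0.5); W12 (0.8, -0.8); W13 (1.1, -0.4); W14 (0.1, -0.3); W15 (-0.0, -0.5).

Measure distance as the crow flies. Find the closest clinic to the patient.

Distances from (0.2, 0.4):
W1: √((-0.7)² + (0.4)²) = √(0.49000 + 0.16000) = 0.806 km
W2: √((0.6)² + (0.3)²) = √(0.36000 + 0.09000) = 0.671 km
W3: √((-0.4)² + (-0.3)²) = √(0.16000 + 0.09000) = 0.500 km
W4: √((1.1)² + (-0.4)²) = √(1.21000 + 0.16000) = 1.170 km
W5: √((0.9)² + (0.3)²) = √(0.81000 + 0.09000) = 0.949 km
W6: √((0.2)² + (0.3)²) = √(0.04000 + 0.09000) = 0.361 km
W7: √((-0.6)² + (0.9)²) = √(0.36000 + 0.81000) = 1.082 km
W8: √((0.6)² + (-1.0)²) = √(0.36000 + 1.00000) = 1.166 km
W9: √((1.1)² + (0.3)²) = √(1.21000 + 0.09000) = 1.140 km
W10: √((0.0)² + (-0.3)²) = √(0.00000 + 0.09000) = 0.300 km
W11: √((-1.0)² + (-0.9)²) = √(1.00000 + 0.81000) = 1.345 km
W12: √((0.6)² + (-1.2)²) = √(0.36000 + 1.44000) = 1.342 km
W13: √((0.9)² + (-0.8)²) = √(0.81000 + 0.64000) = 1.204 km
W14: √((-0.1)² + (-0.7)²) = √(0.01000 + 0.49000) = 0.707 km
W15: √((-0.2)² + (-0.9)²) = √(0.04000 + 0.81000) = 0.922 km
Minimum: W10 at 0.300 km.

W10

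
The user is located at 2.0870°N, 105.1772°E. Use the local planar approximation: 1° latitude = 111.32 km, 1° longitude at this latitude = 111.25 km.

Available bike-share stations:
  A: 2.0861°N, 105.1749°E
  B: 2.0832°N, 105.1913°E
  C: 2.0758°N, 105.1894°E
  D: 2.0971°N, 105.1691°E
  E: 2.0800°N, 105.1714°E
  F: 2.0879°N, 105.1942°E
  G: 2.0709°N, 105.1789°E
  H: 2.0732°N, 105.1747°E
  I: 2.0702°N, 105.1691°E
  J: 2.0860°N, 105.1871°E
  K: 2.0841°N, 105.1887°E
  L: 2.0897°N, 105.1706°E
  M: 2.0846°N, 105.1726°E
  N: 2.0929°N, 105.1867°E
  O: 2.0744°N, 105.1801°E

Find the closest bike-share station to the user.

Distances from 2.0870°N, 105.1772°E:
A: √((-0.0009·111.32)² + (-0.0023·111.25)²) = √(0.010038 + 0.065472) = 0.2748 km
B: √((-0.0038·111.32)² + (0.0141·111.25)²) = √(0.178943 + 2.460584) = 1.6247 km
C: √((-0.0112·111.32)² + (0.0122·111.25)²) = √(1.554470 + 1.842128) = 1.8430 km
D: √((0.0101·111.32)² + (-0.0081·111.25)²) = √(1.264122 + 0.812026) = 1.4409 km
E: √((-0.0070·111.32)² + (-0.0058·111.25)²) = √(0.607215 + 0.416348) = 1.0117 km
F: √((0.0009·111.32)² + (0.0170·111.25)²) = √(0.010038 + 3.576827) = 1.8939 km
G: √((-0.0161·111.32)² + (0.0017·111.25)²) = √(3.212167 + 0.035768) = 1.8022 km
H: √((-0.0138·111.32)² + (-0.0025·111.25)²) = √(2.359960 + 0.077354) = 1.5612 km
I: √((-0.0168·111.32)² + (-0.0081·111.25)²) = √(3.497558 + 0.812026) = 2.0760 km
J: √((-0.0010·111.32)² + (0.0099·111.25)²) = √(0.012392 + 1.213027) = 1.1070 km
K: √((-0.0029·111.32)² + (0.0115·111.25)²) = √(0.104218 + 1.636800) = 1.3195 km
L: √((0.0027·111.32)² + (-0.0066·111.25)²) = √(0.090339 + 0.539123) = 0.7934 km
M: √((-0.0024·111.32)² + (-0.0046·111.25)²) = √(0.071379 + 0.261888) = 0.5773 km
N: √((0.0059·111.32)² + (0.0095·111.25)²) = √(0.431370 + 1.116985) = 1.2443 km
O: √((-0.0126·111.32)² + (0.0029·111.25)²) = √(1.967377 + 0.104087) = 1.4393 km
Minimum: A at 0.2748 km.

A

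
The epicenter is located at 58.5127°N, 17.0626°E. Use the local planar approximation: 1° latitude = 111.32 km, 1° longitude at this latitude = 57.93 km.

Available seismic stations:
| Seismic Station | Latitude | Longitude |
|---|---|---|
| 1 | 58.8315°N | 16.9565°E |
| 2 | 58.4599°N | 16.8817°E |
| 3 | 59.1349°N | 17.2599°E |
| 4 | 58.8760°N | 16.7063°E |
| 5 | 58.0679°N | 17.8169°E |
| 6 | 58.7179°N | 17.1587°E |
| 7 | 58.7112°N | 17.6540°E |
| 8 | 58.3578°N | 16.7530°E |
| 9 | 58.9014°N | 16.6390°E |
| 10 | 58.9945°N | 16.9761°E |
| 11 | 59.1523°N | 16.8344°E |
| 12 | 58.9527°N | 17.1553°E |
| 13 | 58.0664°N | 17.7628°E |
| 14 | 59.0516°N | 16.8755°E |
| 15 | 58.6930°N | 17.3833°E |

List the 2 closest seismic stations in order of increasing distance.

Distances from 58.5127°N, 17.0626°E:
1: √((0.3188·111.32)² + (-0.1061·57.93)²) = √(1259.456061 + 37.777901) = 36.0171 km
2: √((-0.0528·111.32)² + (-0.1809·57.93)²) = √(34.547310 + 109.820696) = 12.0153 km
3: √((0.6222·111.32)² + (0.1973·57.93)²) = √(4797.405281 + 130.635505) = 70.2000 km
4: √((0.3633·111.32)² + (-0.3563·57.93)²) = √(1635.600336 + 426.028548) = 45.4052 km
5: √((-0.4448·111.32)² + (0.7543·57.93)²) = √(2451.748693 + 1909.392764) = 66.0389 km
6: √((0.2052·111.32)² + (0.0961·57.93)²) = √(521.796436 + 30.992302) = 23.5115 km
7: √((0.1985·111.32)² + (0.5914·57.93)²) = √(488.278293 + 1173.734033) = 40.7678 km
8: √((-0.1549·111.32)² + (-0.3096·57.93)²) = √(297.337189 + 321.668816) = 24.8798 km
9: √((0.3887·111.32)² + (-0.4236·57.93)²) = √(1872.300169 + 602.169785) = 49.7440 km
10: √((0.4818·111.32)² + (-0.0865·57.93)²) = √(2876.603382 + 25.109570) = 53.8676 km
11: √((0.6396·111.32)² + (-0.2282·57.93)²) = √(5069.478733 + 174.758512) = 72.4171 km
12: √((0.4400·111.32)² + (0.0927·57.93)²) = √(2399.118769 + 28.838092) = 49.2743 km
13: √((-0.4463·111.32)² + (0.7002·57.93)²) = √(2468.312650 + 1645.323383) = 64.1376 km
14: √((0.5389·111.32)² + (-0.1871·57.93)²) = √(3598.841853 + 117.477483) = 60.9616 km
15: √((0.1803·111.32)² + (0.3207·57.93)²) = √(402.844880 + 345.147695) = 27.3495 km
Sorted: 2 (12.0153 km) < 6 (23.5115 km) < 8 (24.8798 km) < 15 (27.3495 km) < …

2, 6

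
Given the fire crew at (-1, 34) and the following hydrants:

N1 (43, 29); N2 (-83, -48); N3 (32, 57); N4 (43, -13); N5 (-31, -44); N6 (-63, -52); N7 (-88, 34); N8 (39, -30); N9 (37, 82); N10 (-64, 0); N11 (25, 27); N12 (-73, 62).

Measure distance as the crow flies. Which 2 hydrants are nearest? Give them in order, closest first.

Distances from (-1, 34):
N1: 44.3
N2: 116.0
N3: 40.2
N4: 64.4
N5: 83.6
N6: 106.0
N7: 87.0
N8: 75.5
N9: 61.2
N10: 71.6
N11: 26.9
N12: 77.3
Sorted: N11 (26.9) < N3 (40.2) < N1 (44.3) < N9 (61.2) < …

N11, N3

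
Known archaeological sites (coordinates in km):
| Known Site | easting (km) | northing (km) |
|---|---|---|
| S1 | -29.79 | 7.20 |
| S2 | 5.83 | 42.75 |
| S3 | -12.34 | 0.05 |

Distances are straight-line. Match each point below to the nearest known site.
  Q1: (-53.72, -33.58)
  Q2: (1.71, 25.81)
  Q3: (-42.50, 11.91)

Q1 at (-53.72, -33.58):
  S1: 47.28 km
  S2: 96.81 km
  S3: 53.32 km
  → nearest: S1 (47.28 km)
Q2 at (1.71, 25.81):
  S1: 36.59 km
  S2: 17.43 km
  S3: 29.34 km
  → nearest: S2 (17.43 km)
Q3 at (-42.50, 11.91):
  S1: 13.55 km
  S2: 57.33 km
  S3: 32.41 km
  → nearest: S1 (13.55 km)

Q1→S1; Q2→S2; Q3→S1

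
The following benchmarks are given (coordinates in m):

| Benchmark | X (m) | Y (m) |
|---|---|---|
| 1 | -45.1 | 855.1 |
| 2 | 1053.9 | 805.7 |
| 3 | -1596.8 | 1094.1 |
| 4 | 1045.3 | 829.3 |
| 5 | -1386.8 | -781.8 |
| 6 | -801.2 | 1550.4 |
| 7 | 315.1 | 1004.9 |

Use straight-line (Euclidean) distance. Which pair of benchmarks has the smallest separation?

Pairwise distances:
1–2: √((1099.0)² + (-49.4)²) = √(1207801.000 + 2440.360) = 1100.1 m
1–3: √((-1551.7)² + (239.0)²) = √(2407772.890 + 57121.000) = 1570.0 m
1–4: √((1090.4)² + (-25.8)²) = √(1188972.160 + 665.640) = 1090.7 m
1–5: √((-1341.7)² + (-1636.9)²) = √(1800158.890 + 2679441.610) = 2116.5 m
1–6: √((-756.1)² + (695.3)²) = √(571687.210 + 483442.090) = 1027.2 m
1–7: √((360.2)² + (149.8)²) = √(129744.040 + 22440.040) = 390.1 m
2–3: √((-2650.7)² + (288.4)²) = √(7026210.490 + 83174.560) = 2666.3 m
2–4: √((-8.6)² + (23.6)²) = √(73.960 + 556.960) = 25.1 m
2–5: √((-2440.7)² + (-1587.5)²) = √(5957016.490 + 2520156.250) = 2911.6 m
2–6: √((-1855.1)² + (744.7)²) = √(3441396.010 + 554578.090) = 1999.0 m
2–7: √((-738.8)² + (199.2)²) = √(545825.440 + 39680.640) = 765.2 m
3–4: √((2642.1)² + (-264.8)²) = √(6980692.410 + 70119.040) = 2655.3 m
3–5: √((210.0)² + (-1875.9)²) = √(44100.000 + 3519000.810) = 1887.6 m
3–6: √((795.6)² + (456.3)²) = √(632979.360 + 208209.690) = 917.2 m
3–7: √((1911.9)² + (-89.2)²) = √(3655361.610 + 7956.640) = 1914.0 m
4–5: √((-2432.1)² + (-1611.1)²) = √(5915110.410 + 2595643.210) = 2917.3 m
4–6: √((-1846.5)² + (721.1)²) = √(3409562.250 + 519985.210) = 1982.3 m
4–7: √((-730.2)² + (175.6)²) = √(533192.040 + 30835.360) = 751.0 m
5–6: √((585.6)² + (2332.2)²) = √(342927.360 + 5439156.840) = 2404.6 m
5–7: √((1701.9)² + (1786.7)²) = √(2896463.610 + 3192296.890) = 2467.5 m
6–7: √((1116.3)² + (-545.5)²) = √(1246125.690 + 297570.250) = 1242.5 m
Closest pair: 2–4 at 25.1 m.

2 and 4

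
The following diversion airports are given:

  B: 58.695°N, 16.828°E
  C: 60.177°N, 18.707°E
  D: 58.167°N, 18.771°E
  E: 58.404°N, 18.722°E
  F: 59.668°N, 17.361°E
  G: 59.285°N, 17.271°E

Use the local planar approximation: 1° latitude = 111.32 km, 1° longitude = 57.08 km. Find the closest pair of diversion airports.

Pairwise distances:
D–E: √((0.237·111.32)² + (-0.049·57.08)²) = √(696.05425 + 7.82276) = 26.531 km
F–G: √((-0.383·111.32)² + (-0.090·57.08)²) = √(1817.79098 + 26.39082) = 42.944 km
B–G: √((0.590·111.32)² + (0.443·57.08)²) = √(4313.70477 + 639.40405) = 70.378 km
C–F: √((-0.509·111.32)² + (-1.346·57.08)²) = √(3210.56865 + 5902.79973) = 95.464 km
B–F: √((0.973·111.32)² + (0.533·57.08)²) = √(11732.00058 + 925.59787) = 112.506 km
B–E: √((-0.291·111.32)² + (1.894·57.08)²) = √(1049.37901 + 11687.66831) = 112.859 km
B–D: √((-0.528·111.32)² + (1.943·57.08)²) = √(3454.73103 + 12300.23843) = 125.519 km
E–G: √((0.881·111.32)² + (-1.451·57.08)²) = √(9618.29764 + 6859.66258) = 128.367 km
C–G: √((-0.892·111.32)² + (-1.436·57.08)²) = √(9859.98159 + 6718.56942) = 128.758 km
D–G: √((1.118·111.32)² + (-1.500·57.08)²) = √(15489.23620 + 7330.78440) = 151.063 km
E–F: √((1.264·111.32)² + (-1.361·57.08)²) = √(19798.87634 + 6035.09595) = 160.730 km
D–F: √((1.501·111.32)² + (-1.410·57.08)²) = √(27919.50922 + 6477.48110) = 185.464 km
B–C: √((1.482·111.32)² + (1.879·57.08)²) = √(27217.15976 + 11503.27465) = 196.775 km
C–E: √((-1.773·111.32)² + (0.015·57.08)²) = √(38955.05901 + 0.73308) = 197.372 km
C–D: √((-2.010·111.32)² + (0.064·57.08)²) = √(50065.49451 + 13.34529) = 223.783 km
Closest pair: D–E at 26.531 km.

D and E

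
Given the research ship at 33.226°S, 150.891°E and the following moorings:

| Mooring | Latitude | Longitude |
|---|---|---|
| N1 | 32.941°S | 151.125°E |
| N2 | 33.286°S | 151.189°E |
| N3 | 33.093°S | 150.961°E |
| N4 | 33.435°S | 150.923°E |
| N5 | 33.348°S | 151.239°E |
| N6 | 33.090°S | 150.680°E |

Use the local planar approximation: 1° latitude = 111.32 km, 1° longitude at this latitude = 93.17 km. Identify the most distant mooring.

Distances from 33.226°S, 150.891°E:
N1: √((0.285·111.32)² + (0.234·93.17)²) = √(1006.55177 + 475.31761) = 38.495 km
N2: √((-0.060·111.32)² + (0.298·93.17)²) = √(44.61171 + 770.87634) = 28.557 km
N3: √((0.133·111.32)² + (0.070·93.17)²) = √(219.20461 + 42.53518) = 16.178 km
N4: √((-0.209·111.32)² + (0.032·93.17)²) = √(541.30117 + 8.88898) = 23.456 km
N5: √((-0.122·111.32)² + (0.348·93.17)²) = √(184.44465 + 1051.26130) = 35.153 km
N6: √((0.136·111.32)² + (-0.211·93.17)²) = √(229.20507 + 386.47117) = 24.813 km
Maximum: N1 at 38.495 km.

N1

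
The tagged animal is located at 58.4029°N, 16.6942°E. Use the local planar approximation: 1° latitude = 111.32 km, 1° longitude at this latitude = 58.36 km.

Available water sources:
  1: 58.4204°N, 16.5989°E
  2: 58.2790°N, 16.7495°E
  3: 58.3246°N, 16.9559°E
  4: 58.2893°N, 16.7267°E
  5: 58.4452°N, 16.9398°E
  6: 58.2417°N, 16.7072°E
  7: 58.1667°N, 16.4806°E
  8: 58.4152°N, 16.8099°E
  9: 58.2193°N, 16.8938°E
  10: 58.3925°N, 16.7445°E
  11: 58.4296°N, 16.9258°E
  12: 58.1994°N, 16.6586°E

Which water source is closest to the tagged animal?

10

Distances from 58.4029°N, 16.6942°E:
1: √((0.0175·111.32)² + (-0.0953·58.36)²) = √(3.795094 + 30.932596) = 5.8930 km
2: √((-0.1239·111.32)² + (0.0553·58.36)²) = √(190.234380 + 10.415517) = 14.1651 km
3: √((-0.0783·111.32)² + (0.2617·58.36)²) = √(75.974862 + 233.258786) = 17.5850 km
4: √((-0.1136·111.32)² + (0.0325·58.36)²) = √(159.920102 + 3.597471) = 12.7874 km
5: √((0.0423·111.32)² + (0.2456·58.36)²) = √(22.173136 + 205.441081) = 15.0869 km
6: √((-0.1612·111.32)² + (0.0130·58.36)²) = √(322.015273 + 0.575595) = 17.9608 km
7: √((-0.2362·111.32)² + (-0.2136·58.36)²) = √(691.363077 + 155.393577) = 29.0991 km
8: √((0.0123·111.32)² + (0.1157·58.36)²) = √(1.874807 + 45.592907) = 6.8897 km
9: √((-0.1836·111.32)² + (0.1996·58.36)²) = √(417.726232 + 135.691187) = 23.5248 km
10: √((-0.0104·111.32)² + (0.0503·58.36)²) = √(1.340334 + 8.617207) = 3.1556 km
11: √((0.0267·111.32)² + (0.2316·58.36)²) = √(8.834234 + 182.687014) = 13.8391 km
12: √((-0.2035·111.32)² + (-0.0356·58.36)²) = √(513.186499 + 4.316488) = 22.7487 km
Minimum: 10 at 3.1556 km.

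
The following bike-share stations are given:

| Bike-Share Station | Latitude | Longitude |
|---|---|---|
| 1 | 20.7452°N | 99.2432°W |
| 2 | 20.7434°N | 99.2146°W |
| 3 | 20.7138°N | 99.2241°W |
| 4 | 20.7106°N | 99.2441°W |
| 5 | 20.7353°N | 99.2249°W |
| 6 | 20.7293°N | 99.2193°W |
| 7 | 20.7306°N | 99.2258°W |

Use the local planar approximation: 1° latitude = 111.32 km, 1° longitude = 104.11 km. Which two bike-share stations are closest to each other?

Pairwise distances:
1–2: 2.9843 km
1–3: 4.0215 km
1–4: 3.8528 km
1–5: 2.2010 km
1–6: 3.0535 km
1–7: 2.4337 km
2–3: 3.4403 km
2–4: 4.7712 km
2–5: 1.4011 km
2–6: 1.6441 km
2–7: 1.8412 km
3–4: 2.1125 km
3–5: 2.3948 km
3–6: 1.7964 km
3–7: 1.8785 km
4–5: 3.3994 km
4–6: 3.3166 km
4–7: 2.9303 km
5–6: 0.8866 km
5–7: 0.5315 km
6–7: 0.6920 km
Closest pair: 5–7 at 0.5315 km.

5 and 7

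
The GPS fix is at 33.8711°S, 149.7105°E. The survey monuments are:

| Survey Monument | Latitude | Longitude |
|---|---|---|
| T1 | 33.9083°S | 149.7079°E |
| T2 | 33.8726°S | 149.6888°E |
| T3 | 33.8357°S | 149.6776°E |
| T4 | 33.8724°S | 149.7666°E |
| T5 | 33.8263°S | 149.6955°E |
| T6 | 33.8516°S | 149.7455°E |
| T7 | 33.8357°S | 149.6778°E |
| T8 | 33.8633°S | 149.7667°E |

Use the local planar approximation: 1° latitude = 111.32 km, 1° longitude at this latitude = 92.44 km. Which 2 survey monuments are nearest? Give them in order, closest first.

T2, T6

Distances from 33.8711°S, 149.7105°E:
T1: 4.1481 km
T2: 2.0129 km
T3: 4.9778 km
T4: 5.1879 km
T5: 5.1763 km
T6: 3.8961 km
T7: 4.9665 km
T8: 5.2672 km
Sorted: T2 (2.0129 km) < T6 (3.8961 km) < T1 (4.1481 km) < T7 (4.9665 km) < …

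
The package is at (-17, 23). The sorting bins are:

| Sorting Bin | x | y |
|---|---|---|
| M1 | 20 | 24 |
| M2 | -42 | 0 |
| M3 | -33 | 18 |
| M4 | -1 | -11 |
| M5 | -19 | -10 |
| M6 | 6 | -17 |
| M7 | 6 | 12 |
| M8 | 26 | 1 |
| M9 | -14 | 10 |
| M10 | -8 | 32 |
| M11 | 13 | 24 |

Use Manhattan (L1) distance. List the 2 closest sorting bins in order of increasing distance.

Distances from (-17, 23):
M1: 38
M2: 48
M3: 21
M4: 50
M5: 35
M6: 63
M7: 34
M8: 65
M9: 16
M10: 18
M11: 31
Sorted: M9 (16) < M10 (18) < M3 (21) < M11 (31) < …

M9, M10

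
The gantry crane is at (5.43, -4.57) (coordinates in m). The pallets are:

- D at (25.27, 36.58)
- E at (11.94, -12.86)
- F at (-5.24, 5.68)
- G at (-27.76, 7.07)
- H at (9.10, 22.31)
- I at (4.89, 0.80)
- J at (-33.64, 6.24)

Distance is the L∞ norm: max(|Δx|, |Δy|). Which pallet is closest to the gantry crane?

I

Distances from (5.43, -4.57):
D: 41.15 m
E: 8.29 m
F: 10.67 m
G: 33.19 m
H: 26.88 m
I: 5.37 m
J: 39.07 m
Minimum: I at 5.37 m.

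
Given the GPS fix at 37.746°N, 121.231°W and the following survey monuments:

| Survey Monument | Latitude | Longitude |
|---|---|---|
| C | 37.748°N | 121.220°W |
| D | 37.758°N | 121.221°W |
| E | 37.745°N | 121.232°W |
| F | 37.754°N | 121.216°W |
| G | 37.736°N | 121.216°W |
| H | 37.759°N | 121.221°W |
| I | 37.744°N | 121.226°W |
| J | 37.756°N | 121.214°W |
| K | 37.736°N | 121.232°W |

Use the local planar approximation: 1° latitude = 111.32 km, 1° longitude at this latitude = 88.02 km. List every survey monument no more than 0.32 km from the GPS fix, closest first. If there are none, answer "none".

E

Distances from 37.746°N, 121.231°W:
C: √((0.002·111.32)² + (0.011·88.02)²) = √(0.04957 + 0.93745) = 0.993 km
D: √((0.012·111.32)² + (0.010·88.02)²) = √(1.78447 + 0.77475) = 1.600 km
E: √((-0.001·111.32)² + (-0.001·88.02)²) = √(0.01239 + 0.00775) = 0.142 km
F: √((0.008·111.32)² + (0.015·88.02)²) = √(0.79310 + 1.74319) = 1.593 km
G: √((-0.010·111.32)² + (0.015·88.02)²) = √(1.23921 + 1.74319) = 1.727 km
H: √((0.013·111.32)² + (0.010·88.02)²) = √(2.09427 + 0.77475) = 1.694 km
I: √((-0.002·111.32)² + (0.005·88.02)²) = √(0.04957 + 0.19369) = 0.493 km
J: √((0.010·111.32)² + (0.017·88.02)²) = √(1.23921 + 2.23903) = 1.865 km
K: √((-0.010·111.32)² + (-0.001·88.02)²) = √(1.23921 + 0.00775) = 1.117 km
Threshold 0.32 km: E (0.142 km) is within range.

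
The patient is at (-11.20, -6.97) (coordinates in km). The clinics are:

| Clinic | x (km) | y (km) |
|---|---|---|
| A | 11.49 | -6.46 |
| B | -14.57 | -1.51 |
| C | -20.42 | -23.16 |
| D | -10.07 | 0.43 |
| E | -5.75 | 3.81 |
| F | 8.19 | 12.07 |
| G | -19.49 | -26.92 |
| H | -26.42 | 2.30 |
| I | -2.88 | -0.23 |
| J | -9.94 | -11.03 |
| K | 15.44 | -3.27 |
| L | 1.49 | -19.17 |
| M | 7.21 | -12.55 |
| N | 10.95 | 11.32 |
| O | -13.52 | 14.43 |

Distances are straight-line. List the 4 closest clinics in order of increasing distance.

J, B, D, I

Distances from (-11.20, -6.97):
A: √((22.69)² + (0.51)²) = √(514.8361 + 0.2601) = 22.70 km
B: √((-3.37)² + (5.46)²) = √(11.3569 + 29.8116) = 6.42 km
C: √((-9.22)² + (-16.19)²) = √(85.0084 + 262.1161) = 18.63 km
D: √((1.13)² + (7.40)²) = √(1.2769 + 54.7600) = 7.49 km
E: √((5.45)² + (10.78)²) = √(29.7025 + 116.2084) = 12.08 km
F: √((19.39)² + (19.04)²) = √(375.9721 + 362.5216) = 27.18 km
G: √((-8.29)² + (-19.95)²) = √(68.7241 + 398.0025) = 21.60 km
H: √((-15.22)² + (9.27)²) = √(231.6484 + 85.9329) = 17.82 km
I: √((8.32)² + (6.74)²) = √(69.2224 + 45.4276) = 10.71 km
J: √((1.26)² + (-4.06)²) = √(1.5876 + 16.4836) = 4.25 km
K: √((26.64)² + (3.70)²) = √(709.6896 + 13.6900) = 26.90 km
L: √((12.69)² + (-12.20)²) = √(161.0361 + 148.8400) = 17.60 km
M: √((18.41)² + (-5.58)²) = √(338.9281 + 31.1364) = 19.24 km
N: √((22.15)² + (18.29)²) = √(490.6225 + 334.5241) = 28.73 km
O: √((-2.32)² + (21.40)²) = √(5.3824 + 457.9600) = 21.53 km
Sorted: J (4.25 km) < B (6.42 km) < D (7.49 km) < I (10.71 km) < E (12.08 km) < L (17.60 km) < …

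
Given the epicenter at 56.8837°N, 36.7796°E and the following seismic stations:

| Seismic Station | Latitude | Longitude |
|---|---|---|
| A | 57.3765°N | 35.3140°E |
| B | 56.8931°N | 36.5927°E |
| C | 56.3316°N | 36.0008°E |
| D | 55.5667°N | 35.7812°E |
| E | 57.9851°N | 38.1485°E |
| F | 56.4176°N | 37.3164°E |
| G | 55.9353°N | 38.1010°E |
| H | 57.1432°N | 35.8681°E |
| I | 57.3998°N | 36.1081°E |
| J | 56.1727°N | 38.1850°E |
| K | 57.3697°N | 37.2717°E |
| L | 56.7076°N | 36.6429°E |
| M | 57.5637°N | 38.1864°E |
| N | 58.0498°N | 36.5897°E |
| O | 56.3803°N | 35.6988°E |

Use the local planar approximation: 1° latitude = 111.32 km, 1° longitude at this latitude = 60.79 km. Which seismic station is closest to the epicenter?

Distances from 56.8837°N, 36.7796°E:
A: √((0.4928·111.32)² + (-1.4656·60.79)²) = √(3009.454583 + 7937.709475) = 104.6287 km
B: √((0.0094·111.32)² + (-0.1869·60.79)²) = √(1.094970 + 129.087113) = 11.4097 km
C: √((-0.5521·111.32)² + (-0.7788·60.79)²) = √(3777.303574 + 2241.383510) = 77.5802 km
D: √((-1.3170·111.32)² + (-0.9984·60.79)²) = √(21494.034679 + 3683.608203) = 158.6746 km
E: √((1.1014·111.32)² + (1.3689·60.79)²) = √(15032.684391 + 6924.807957) = 148.1806 km
F: √((-0.4661·111.32)² + (0.5368·60.79)²) = √(2692.183147 + 1064.852123) = 61.2947 km
G: √((-0.9484·111.32)² + (1.3214·60.79)²) = √(11146.268127 + 6452.572482) = 132.6606 km
H: √((0.2595·111.32)² + (-0.9115·60.79)²) = √(834.489967 + 3070.277520) = 62.4881 km
I: √((0.5161·111.32)² + (-0.6715·60.79)²) = √(3300.761260 + 1666.311996) = 70.4775 km
J: √((-0.7110·111.32)² + (1.4054·60.79)²) = √(6264.488218 + 7299.013807) = 116.4624 km
K: √((0.4860·111.32)² + (0.4921·60.79)²) = √(2926.974466 + 894.892806) = 61.8213 km
L: √((-0.1761·111.32)² + (-0.1367·60.79)²) = √(384.295330 + 69.055984) = 21.2920 km
M: √((0.6800·111.32)² + (1.4068·60.79)²) = √(5730.126646 + 7313.562987) = 114.2090 km
N: √((1.1661·111.32)² + (-0.1899·60.79)²) = √(16850.701524 + 133.264421) = 130.3225 km
O: √((-0.5034·111.32)² + (-1.0808·60.79)²) = √(3140.312137 + 4316.730728) = 86.3542 km
Minimum: B at 11.4097 km.

B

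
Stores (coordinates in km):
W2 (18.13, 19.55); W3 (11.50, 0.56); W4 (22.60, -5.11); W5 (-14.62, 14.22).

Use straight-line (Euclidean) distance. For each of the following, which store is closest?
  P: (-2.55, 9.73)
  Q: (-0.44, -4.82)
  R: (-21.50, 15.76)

P at (-2.55, 9.73):
  W2: 22.89 km
  W3: 16.78 km
  W4: 29.20 km
  W5: 12.88 km
  → nearest: W5 (12.88 km)
Q at (-0.44, -4.82):
  W2: 30.64 km
  W3: 13.10 km
  W4: 23.04 km
  W5: 23.74 km
  → nearest: W3 (13.10 km)
R at (-21.50, 15.76):
  W2: 39.81 km
  W3: 36.33 km
  W4: 48.79 km
  W5: 7.05 km
  → nearest: W5 (7.05 km)

P→W5; Q→W3; R→W5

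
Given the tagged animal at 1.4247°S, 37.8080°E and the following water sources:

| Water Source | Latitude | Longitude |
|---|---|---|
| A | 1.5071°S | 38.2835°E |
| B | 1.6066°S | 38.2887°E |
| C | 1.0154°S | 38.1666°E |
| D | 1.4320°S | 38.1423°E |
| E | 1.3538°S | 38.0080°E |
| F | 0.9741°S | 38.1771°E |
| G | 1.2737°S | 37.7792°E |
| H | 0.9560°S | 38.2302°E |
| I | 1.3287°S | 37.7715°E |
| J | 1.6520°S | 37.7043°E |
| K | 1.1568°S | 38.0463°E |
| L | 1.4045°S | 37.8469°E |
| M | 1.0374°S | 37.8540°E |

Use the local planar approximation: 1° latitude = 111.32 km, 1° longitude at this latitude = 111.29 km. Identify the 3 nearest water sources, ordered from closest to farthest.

Distances from 1.4247°S, 37.8080°E:
A: √((-0.0824·111.32)² + (0.4755·111.29)²) = √(84.139673 + 2800.356529) = 53.7075 km
B: √((-0.1819·111.32)² + (0.4807·111.29)²) = √(410.026375 + 2861.940029) = 57.2011 km
C: √((0.4093·111.32)² + (0.3586·111.29)²) = √(2076.012120 + 1592.695875) = 60.5699 km
D: √((-0.0073·111.32)² + (0.3343·111.29)²) = √(0.660377 + 1384.155995) = 37.2131 km
E: √((0.0709·111.32)² + (0.2000·111.29)²) = √(62.292945 + 495.418564) = 23.6159 km
F: √((0.4506·111.32)² + (0.3691·111.29)²) = √(2516.105054 + 1687.331348) = 64.8339 km
G: √((0.1510·111.32)² + (-0.0288·111.29)²) = √(282.553239 + 10.272999) = 17.1122 km
H: √((0.4687·111.32)² + (0.4222·111.29)²) = √(2722.302001 + 2207.744151) = 70.2143 km
I: √((0.0960·111.32)² + (-0.0365·111.29)²) = √(114.205984 + 16.500535) = 11.4327 km
J: √((-0.2273·111.32)² + (-0.1037·111.29)²) = √(640.243631 + 133.189441) = 27.8107 km
K: √((0.2679·111.32)² + (0.2383·111.29)²) = √(889.389141 + 703.331987) = 39.9089 km
L: √((0.0202·111.32)² + (0.0389·111.29)²) = √(5.056490 + 18.741808) = 4.8783 km
M: √((0.3873·111.32)² + (0.0460·111.29)²) = √(1858.837346 + 26.207642) = 43.4171 km
Sorted: L (4.8783 km) < I (11.4327 km) < G (17.1122 km) < E (23.6159 km) < J (27.8107 km) < …

L, I, G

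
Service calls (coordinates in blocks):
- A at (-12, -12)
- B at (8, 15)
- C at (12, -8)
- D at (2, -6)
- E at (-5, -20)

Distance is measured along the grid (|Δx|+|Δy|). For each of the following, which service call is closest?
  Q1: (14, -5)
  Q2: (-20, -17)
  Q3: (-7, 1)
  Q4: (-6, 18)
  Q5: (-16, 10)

Q1→C; Q2→A; Q3→D; Q4→B; Q5→A

Q1 at (14, -5):
  A: |-26| + |-7| = 26 + 7 = 33 blocks
  B: |-6| + |20| = 6 + 20 = 26 blocks
  C: |-2| + |-3| = 2 + 3 = 5 blocks
  D: |-12| + |-1| = 12 + 1 = 13 blocks
  E: |-19| + |-15| = 19 + 15 = 34 blocks
  → nearest: C (5 blocks)
Q2 at (-20, -17):
  A: |8| + |5| = 8 + 5 = 13 blocks
  B: |28| + |32| = 28 + 32 = 60 blocks
  C: |32| + |9| = 32 + 9 = 41 blocks
  D: |22| + |11| = 22 + 11 = 33 blocks
  E: |15| + |-3| = 15 + 3 = 18 blocks
  → nearest: A (13 blocks)
Q3 at (-7, 1):
  A: |-5| + |-13| = 5 + 13 = 18 blocks
  B: |15| + |14| = 15 + 14 = 29 blocks
  C: |19| + |-9| = 19 + 9 = 28 blocks
  D: |9| + |-7| = 9 + 7 = 16 blocks
  E: |2| + |-21| = 2 + 21 = 23 blocks
  → nearest: D (16 blocks)
Q4 at (-6, 18):
  A: |-6| + |-30| = 6 + 30 = 36 blocks
  B: |14| + |-3| = 14 + 3 = 17 blocks
  C: |18| + |-26| = 18 + 26 = 44 blocks
  D: |8| + |-24| = 8 + 24 = 32 blocks
  E: |1| + |-38| = 1 + 38 = 39 blocks
  → nearest: B (17 blocks)
Q5 at (-16, 10):
  A: |4| + |-22| = 4 + 22 = 26 blocks
  B: |24| + |5| = 24 + 5 = 29 blocks
  C: |28| + |-18| = 28 + 18 = 46 blocks
  D: |18| + |-16| = 18 + 16 = 34 blocks
  E: |11| + |-30| = 11 + 30 = 41 blocks
  → nearest: A (26 blocks)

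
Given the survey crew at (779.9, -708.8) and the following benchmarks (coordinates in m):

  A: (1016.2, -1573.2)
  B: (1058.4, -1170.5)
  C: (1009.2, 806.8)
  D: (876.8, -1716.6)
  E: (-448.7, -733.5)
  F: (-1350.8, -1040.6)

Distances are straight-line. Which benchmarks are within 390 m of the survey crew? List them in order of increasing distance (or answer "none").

Distances from (779.9, -708.8):
A: 896.1 m
B: 539.2 m
C: 1532.8 m
D: 1012.4 m
E: 1228.8 m
F: 2156.4 m
Threshold 390 m: none within range.

none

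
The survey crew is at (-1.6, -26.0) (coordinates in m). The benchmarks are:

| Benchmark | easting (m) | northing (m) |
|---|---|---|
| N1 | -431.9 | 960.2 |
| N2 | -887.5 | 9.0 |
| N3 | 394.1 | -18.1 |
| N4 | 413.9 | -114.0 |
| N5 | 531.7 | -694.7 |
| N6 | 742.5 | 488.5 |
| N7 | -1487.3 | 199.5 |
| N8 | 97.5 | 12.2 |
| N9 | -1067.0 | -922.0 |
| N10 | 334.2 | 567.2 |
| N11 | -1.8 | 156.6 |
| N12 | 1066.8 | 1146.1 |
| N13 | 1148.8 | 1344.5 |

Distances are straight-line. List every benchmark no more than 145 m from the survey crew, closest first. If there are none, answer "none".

Distances from (-1.6, -26.0):
N1: √((-430.3)² + (986.2)²) = √(185158.090 + 972590.440) = 1076.0 m
N2: √((-885.9)² + (35.0)²) = √(784818.810 + 1225.000) = 886.6 m
N3: √((395.7)² + (7.9)²) = √(156578.490 + 62.410) = 395.8 m
N4: √((415.5)² + (-88.0)²) = √(172640.250 + 7744.000) = 424.7 m
N5: √((533.3)² + (-668.7)²) = √(284408.890 + 447159.690) = 855.3 m
N6: √((744.1)² + (514.5)²) = √(553684.810 + 264710.250) = 904.7 m
N7: √((-1485.7)² + (225.5)²) = √(2207304.490 + 50850.250) = 1502.7 m
N8: √((99.1)² + (38.2)²) = √(9820.810 + 1459.240) = 106.2 m
N9: √((-1065.4)² + (-896.0)²) = √(1135077.160 + 802816.000) = 1392.1 m
N10: √((335.8)² + (593.2)²) = √(112761.640 + 351886.240) = 681.7 m
N11: √((-0.2)² + (182.6)²) = √(0.040 + 33342.760) = 182.6 m
N12: √((1068.4)² + (1172.1)²) = √(1141478.560 + 1373818.410) = 1586.0 m
N13: √((1150.4)² + (1370.5)²) = √(1323420.160 + 1878270.250) = 1789.3 m
Threshold 145 m: N8 (106.2 m) is within range.

N8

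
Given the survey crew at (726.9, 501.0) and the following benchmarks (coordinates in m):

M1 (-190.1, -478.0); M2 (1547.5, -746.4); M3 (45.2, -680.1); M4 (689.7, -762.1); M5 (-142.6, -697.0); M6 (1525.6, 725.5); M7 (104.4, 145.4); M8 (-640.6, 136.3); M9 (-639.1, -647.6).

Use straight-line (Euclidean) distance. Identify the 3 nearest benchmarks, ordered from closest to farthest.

Distances from (726.9, 501.0):
M1: √((-917.0)² + (-979.0)²) = √(840889.000 + 958441.000) = 1341.4 m
M2: √((820.6)² + (-1247.4)²) = √(673384.360 + 1556006.760) = 1493.1 m
M3: √((-681.7)² + (-1181.1)²) = √(464714.890 + 1394997.210) = 1363.7 m
M4: √((-37.2)² + (-1263.1)²) = √(1383.840 + 1595421.610) = 1263.6 m
M5: √((-869.5)² + (-1198.0)²) = √(756030.250 + 1435204.000) = 1480.3 m
M6: √((798.7)² + (224.5)²) = √(637921.690 + 50400.250) = 829.7 m
M7: √((-622.5)² + (-355.6)²) = √(387506.250 + 126451.360) = 716.9 m
M8: √((-1367.5)² + (-364.7)²) = √(1870056.250 + 133006.090) = 1415.3 m
M9: √((-1366.0)² + (-1148.6)²) = √(1865956.000 + 1319281.960) = 1784.7 m
Sorted: M7 (716.9 m) < M6 (829.7 m) < M4 (1263.6 m) < M1 (1341.4 m) < M3 (1363.7 m) < …

M7, M6, M4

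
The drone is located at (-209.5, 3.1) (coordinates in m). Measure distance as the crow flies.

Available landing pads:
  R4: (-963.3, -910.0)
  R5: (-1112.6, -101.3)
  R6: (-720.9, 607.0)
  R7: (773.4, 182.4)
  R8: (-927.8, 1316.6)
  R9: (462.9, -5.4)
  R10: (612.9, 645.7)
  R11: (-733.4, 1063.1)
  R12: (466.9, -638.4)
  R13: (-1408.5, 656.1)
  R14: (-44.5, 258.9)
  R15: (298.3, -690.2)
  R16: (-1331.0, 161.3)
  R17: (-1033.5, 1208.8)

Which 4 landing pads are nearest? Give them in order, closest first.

R14, R9, R6, R15

Distances from (-209.5, 3.1):
R4: 1184.0 m
R5: 909.1 m
R6: 791.3 m
R7: 999.1 m
R8: 1497.1 m
R9: 672.5 m
R10: 1043.7 m
R11: 1182.4 m
R12: 932.2 m
R13: 1365.3 m
R14: 304.4 m
R15: 859.4 m
R16: 1132.6 m
R17: 1460.4 m
Sorted: R14 (304.4 m) < R9 (672.5 m) < R6 (791.3 m) < R15 (859.4 m) < R5 (909.1 m) < R12 (932.2 m) < …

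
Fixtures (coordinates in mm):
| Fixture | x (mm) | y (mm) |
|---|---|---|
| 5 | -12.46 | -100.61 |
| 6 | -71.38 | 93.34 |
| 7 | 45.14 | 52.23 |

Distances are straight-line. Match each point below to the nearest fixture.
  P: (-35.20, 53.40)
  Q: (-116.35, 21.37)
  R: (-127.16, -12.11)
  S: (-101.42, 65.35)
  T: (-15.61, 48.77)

P at (-35.20, 53.40):
  5: 155.68 mm
  6: 53.89 mm
  7: 80.35 mm
  → nearest: 6 (53.89 mm)
Q at (-116.35, 21.37):
  5: 160.23 mm
  6: 84.86 mm
  7: 164.41 mm
  → nearest: 6 (84.86 mm)
R at (-127.16, -12.11):
  5: 144.87 mm
  6: 119.29 mm
  7: 183.92 mm
  → nearest: 6 (119.29 mm)
S at (-101.42, 65.35):
  5: 188.30 mm
  6: 41.06 mm
  7: 147.15 mm
  → nearest: 6 (41.06 mm)
T at (-15.61, 48.77):
  5: 149.41 mm
  6: 71.39 mm
  7: 60.85 mm
  → nearest: 7 (60.85 mm)

P→6; Q→6; R→6; S→6; T→7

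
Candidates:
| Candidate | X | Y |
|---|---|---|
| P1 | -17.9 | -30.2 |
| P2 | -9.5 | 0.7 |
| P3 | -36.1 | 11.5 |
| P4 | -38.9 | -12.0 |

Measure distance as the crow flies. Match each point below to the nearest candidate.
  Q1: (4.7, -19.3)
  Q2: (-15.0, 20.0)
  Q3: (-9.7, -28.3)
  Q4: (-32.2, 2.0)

Q1→P2; Q2→P2; Q3→P1; Q4→P3

Q1 at (4.7, -19.3):
  P1: 25.09
  P2: 24.53
  P3: 51.12
  P4: 44.21
  → nearest: P2 (24.53)
Q2 at (-15.0, 20.0):
  P1: 50.28
  P2: 20.07
  P3: 22.75
  P4: 39.94
  → nearest: P2 (20.07)
Q3 at (-9.7, -28.3):
  P1: 8.42
  P2: 29.00
  P3: 47.76
  P4: 33.44
  → nearest: P1 (8.42)
Q4 at (-32.2, 2.0):
  P1: 35.23
  P2: 22.74
  P3: 10.27
  P4: 15.52
  → nearest: P3 (10.27)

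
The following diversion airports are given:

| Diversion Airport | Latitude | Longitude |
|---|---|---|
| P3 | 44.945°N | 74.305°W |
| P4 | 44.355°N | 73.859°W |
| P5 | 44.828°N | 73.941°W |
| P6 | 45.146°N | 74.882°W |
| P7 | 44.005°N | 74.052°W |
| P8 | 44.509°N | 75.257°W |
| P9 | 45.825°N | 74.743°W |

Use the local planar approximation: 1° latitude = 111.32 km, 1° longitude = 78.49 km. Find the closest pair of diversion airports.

P3 and P5

Pairwise distances:
P3–P5: 31.399 km
P4–P7: 41.803 km
P3–P6: 50.515 km
P4–P5: 53.046 km
P3–P4: 74.426 km
P6–P9: 76.370 km
P6–P8: 76.777 km
P5–P6: 81.904 km
P3–P8: 89.102 km
P5–P7: 92.030 km
P3–P9: 103.819 km
P3–P7: 106.508 km
P5–P8: 109.227 km
P7–P8: 109.969 km
P4–P8: 111.060 km
P4–P6: 119.167 km
P5–P9: 127.595 km
P6–P7: 142.749 km
P8–P9: 151.951 km
P4–P9: 177.743 km
P7–P9: 209.736 km
Closest pair: P3–P5 at 31.399 km.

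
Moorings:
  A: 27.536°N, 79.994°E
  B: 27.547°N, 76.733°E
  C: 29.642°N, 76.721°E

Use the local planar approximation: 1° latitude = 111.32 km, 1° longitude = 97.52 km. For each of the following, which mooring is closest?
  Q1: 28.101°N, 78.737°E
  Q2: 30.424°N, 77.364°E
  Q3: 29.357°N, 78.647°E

Q1 at 28.101°N, 78.737°E:
  A: 137.777 km
  B: 204.930 km
  C: 260.920 km
  → nearest: A (137.777 km)
Q2 at 30.424°N, 77.364°E:
  A: 411.264 km
  B: 326.126 km
  C: 107.285 km
  → nearest: C (107.285 km)
Q3 at 29.357°N, 78.647°E:
  A: 241.554 km
  B: 274.659 km
  C: 190.484 km
  → nearest: C (190.484 km)

Q1→A; Q2→C; Q3→C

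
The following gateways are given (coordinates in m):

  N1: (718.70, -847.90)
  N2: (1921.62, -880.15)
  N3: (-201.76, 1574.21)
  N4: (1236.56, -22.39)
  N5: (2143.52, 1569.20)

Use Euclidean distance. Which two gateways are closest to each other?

Pairwise distances:
N1–N4: √((517.86)² + (825.51)²) = √(268178.9796 + 681466.7601) = 974.50 m
N2–N4: √((-685.06)² + (857.76)²) = √(469307.2036 + 735752.2176) = 1097.75 m
N1–N2: √((1202.92)² + (-32.25)²) = √(1447016.5264 + 1040.0625) = 1203.35 m
N4–N5: √((906.96)² + (1591.59)²) = √(822576.4416 + 2533158.7281) = 1831.87 m
N3–N4: √((1438.32)² + (-1596.60)²) = √(2068764.4224 + 2549131.5600) = 2148.93 m
N3–N5: √((2345.28)² + (-5.01)²) = √(5500338.2784 + 25.1001) = 2345.29 m
N2–N5: √((221.90)² + (2449.35)²) = √(49239.6100 + 5999315.4225) = 2459.38 m
N1–N3: √((-920.46)² + (2422.11)²) = √(847246.6116 + 5866616.8521) = 2591.11 m
N1–N5: √((1424.82)² + (2417.10)²) = √(2030112.0324 + 5842372.4100) = 2805.79 m
N2–N3: √((-2123.38)² + (2454.36)²) = √(4508742.6244 + 6023883.0096) = 3245.40 m
Closest pair: N1–N4 at 974.50 m.

N1 and N4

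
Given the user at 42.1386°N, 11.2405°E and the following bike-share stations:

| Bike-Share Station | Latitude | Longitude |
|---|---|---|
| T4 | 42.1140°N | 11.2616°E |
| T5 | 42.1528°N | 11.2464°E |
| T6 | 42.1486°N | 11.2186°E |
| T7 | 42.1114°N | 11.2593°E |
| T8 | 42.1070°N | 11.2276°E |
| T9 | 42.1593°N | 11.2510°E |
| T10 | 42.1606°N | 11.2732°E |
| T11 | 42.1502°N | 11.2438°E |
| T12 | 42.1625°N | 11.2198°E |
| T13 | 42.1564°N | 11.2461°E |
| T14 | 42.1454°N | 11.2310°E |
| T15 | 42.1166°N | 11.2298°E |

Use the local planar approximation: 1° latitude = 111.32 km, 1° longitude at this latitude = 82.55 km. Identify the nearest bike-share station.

T14

Distances from 42.1386°N, 11.2405°E:
T4: √((-0.0246·111.32)² + (0.0211·82.55)²) = √(7.499229 + 3.033885) = 3.2455 km
T5: √((0.0142·111.32)² + (0.0059·82.55)²) = √(2.498752 + 0.237213) = 1.6541 km
T6: √((0.0100·111.32)² + (-0.0219·82.55)²) = √(1.239214 + 3.268304) = 2.1231 km
T7: √((-0.0272·111.32)² + (0.0188·82.55)²) = √(9.168203 + 2.408518) = 3.4025 km
T8: √((-0.0316·111.32)² + (-0.0129·82.55)²) = √(12.374298 + 1.134001) = 3.6754 km
T9: √((0.0207·111.32)² + (0.0105·82.55)²) = √(5.309909 + 0.751299) = 2.4620 km
T10: √((0.0220·111.32)² + (0.0327·82.55)²) = √(5.997797 + 7.286679) = 3.6448 km
T11: √((0.0116·111.32)² + (0.0033·82.55)²) = √(1.667487 + 0.074210) = 1.3197 km
T12: √((0.0239·111.32)² + (-0.0207·82.55)²) = √(7.078516 + 2.919946) = 3.1620 km
T13: √((0.0178·111.32)² + (0.0056·82.55)²) = √(3.926326 + 0.213703) = 2.0347 km
T14: √((0.0068·111.32)² + (-0.0095·82.55)²) = √(0.573013 + 0.615009) = 1.0900 km
T15: √((-0.0220·111.32)² + (-0.0107·82.55)²) = √(5.997797 + 0.780192) = 2.6035 km
Minimum: T14 at 1.0900 km.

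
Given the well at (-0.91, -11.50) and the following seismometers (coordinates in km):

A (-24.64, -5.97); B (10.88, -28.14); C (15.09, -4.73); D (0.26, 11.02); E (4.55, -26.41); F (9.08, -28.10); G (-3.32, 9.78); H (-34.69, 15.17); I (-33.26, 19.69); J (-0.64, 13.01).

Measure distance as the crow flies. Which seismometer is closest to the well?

Distances from (-0.91, -11.50):
A: 24.37 km
B: 20.39 km
C: 17.37 km
D: 22.55 km
E: 15.88 km
F: 19.37 km
G: 21.42 km
H: 43.04 km
I: 44.94 km
J: 24.51 km
Minimum: E at 15.88 km.

E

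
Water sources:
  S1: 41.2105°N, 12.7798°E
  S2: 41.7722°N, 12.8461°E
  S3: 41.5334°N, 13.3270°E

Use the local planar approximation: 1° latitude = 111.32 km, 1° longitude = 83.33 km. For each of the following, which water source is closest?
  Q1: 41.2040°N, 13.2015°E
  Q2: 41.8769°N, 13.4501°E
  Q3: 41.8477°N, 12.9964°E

Q1→S1; Q2→S3; Q3→S2

Q1 at 41.2040°N, 13.2015°E:
  S1: √((0.0065·111.32)² + (-0.4217·83.33)²) = √(0.523568 + 1234.837943) = 35.1477 km
  S2: √((0.5682·111.32)² + (-0.3554·83.33)²) = √(4000.818540 + 877.076774) = 69.8419 km
  S3: √((0.3294·111.32)² + (0.1255·83.33)²) = √(1344.601480 + 109.367986) = 38.1310 km
  → nearest: S1 (35.1477 km)
Q2 at 41.8769°N, 13.4501°E:
  S1: √((-0.6664·111.32)² + (-0.6703·83.33)²) = √(5503.213631 + 3119.903795) = 92.8607 km
  S2: √((-0.1047·111.32)² + (-0.6040·83.33)²) = √(135.843780 + 2533.241773) = 51.6632 km
  S3: √((-0.3435·111.32)² + (-0.1231·83.33)²) = √(1462.176764 + 105.224984) = 39.5904 km
  → nearest: S3 (39.5904 km)
Q3 at 41.8477°N, 12.9964°E:
  S1: √((-0.6372·111.32)² + (-0.2166·83.33)²) = √(5031.505243 + 325.776436) = 73.1935 km
  S2: √((-0.0755·111.32)² + (-0.1503·83.33)²) = √(70.638310 + 156.863075) = 15.0831 km
  S3: √((-0.3143·111.32)² + (0.3306·83.33)²) = √(1224.151467 + 758.941781) = 44.5319 km
  → nearest: S2 (15.0831 km)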